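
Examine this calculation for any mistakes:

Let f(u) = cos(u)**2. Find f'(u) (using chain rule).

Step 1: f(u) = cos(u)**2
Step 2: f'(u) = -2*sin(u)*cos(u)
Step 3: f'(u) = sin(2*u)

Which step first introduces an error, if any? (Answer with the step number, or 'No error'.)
Step 3

Step 3 is incorrect due to a sign flip.
The step shows: sin(2*u)
The correct value should be: -sin(2*u)

Explanation: The sign of the whole expression was flipped: the term -sin(2*u) was incorrectly written as sin(2*u)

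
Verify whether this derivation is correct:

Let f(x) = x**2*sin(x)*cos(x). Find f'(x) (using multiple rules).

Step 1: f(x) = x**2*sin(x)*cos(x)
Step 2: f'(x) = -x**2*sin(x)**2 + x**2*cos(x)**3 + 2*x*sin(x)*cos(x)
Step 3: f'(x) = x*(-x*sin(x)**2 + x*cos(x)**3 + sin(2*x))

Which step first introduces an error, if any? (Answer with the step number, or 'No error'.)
Step 2

Step 2 is incorrect due to a wrong exponent.
The step shows: -x**2*sin(x)**2 + x**2*cos(x)**3 + 2*x*sin(x)*cos(x)
The correct value should be: -x**2*sin(x)**2 + x**2*cos(x)**2 + 2*x*sin(x)*cos(x)

Explanation: The exponent 2 on cos(x) was incorrectly written as 3: the term x**2*cos(x)**2 was incorrectly written as x**2*cos(x)**3
The later steps are derived from this incorrect expression, so the error originates in Step 2.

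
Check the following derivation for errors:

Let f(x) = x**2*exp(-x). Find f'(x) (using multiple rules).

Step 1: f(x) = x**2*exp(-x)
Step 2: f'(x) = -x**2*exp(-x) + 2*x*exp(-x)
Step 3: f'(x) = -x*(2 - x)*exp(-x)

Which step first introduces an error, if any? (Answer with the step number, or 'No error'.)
Step 3

Step 3 is incorrect due to a sign flip.
The step shows: -x*(2 - x)*exp(-x)
The correct value should be: x*(2 - x)*exp(-x)

Explanation: The sign of the whole expression was flipped: the term x*(2 - x)*exp(-x) was incorrectly written as -x*(2 - x)*exp(-x)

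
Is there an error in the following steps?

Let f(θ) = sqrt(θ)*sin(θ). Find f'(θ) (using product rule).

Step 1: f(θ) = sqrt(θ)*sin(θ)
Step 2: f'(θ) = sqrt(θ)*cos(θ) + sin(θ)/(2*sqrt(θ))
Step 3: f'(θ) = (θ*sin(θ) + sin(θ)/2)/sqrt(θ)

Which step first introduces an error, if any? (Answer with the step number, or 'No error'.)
Step 3

Step 3 is incorrect due to a wrong trig function.
The step shows: (θ*sin(θ) + sin(θ)/2)/sqrt(θ)
The correct value should be: (θ*cos(θ) + sin(θ)/2)/sqrt(θ)

Explanation: cos(θ) was incorrectly written as sin(θ): the term (θ*cos(θ) + sin(θ)/2)/sqrt(θ) was incorrectly written as (θ*sin(θ) + sin(θ)/2)/sqrt(θ)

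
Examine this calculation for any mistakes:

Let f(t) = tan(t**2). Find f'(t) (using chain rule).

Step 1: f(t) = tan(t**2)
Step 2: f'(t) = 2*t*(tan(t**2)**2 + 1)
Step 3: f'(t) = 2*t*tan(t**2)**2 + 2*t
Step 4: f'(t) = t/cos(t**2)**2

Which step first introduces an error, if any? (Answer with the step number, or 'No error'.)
Step 4

Step 4 is incorrect due to a wrong coefficient.
The step shows: t/cos(t**2)**2
The correct value should be: 2*t/cos(t**2)**2

Explanation: The coefficient 2 was incorrectly written as 1: the term 2*t/cos(t**2)**2 was incorrectly written as t/cos(t**2)**2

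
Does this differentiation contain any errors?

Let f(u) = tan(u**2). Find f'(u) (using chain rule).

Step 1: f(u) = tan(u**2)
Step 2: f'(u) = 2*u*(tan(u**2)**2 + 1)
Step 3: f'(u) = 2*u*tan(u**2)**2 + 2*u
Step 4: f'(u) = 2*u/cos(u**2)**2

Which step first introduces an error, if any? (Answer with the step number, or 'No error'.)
No error

All steps in this derivation are correct.
The final answer f'(u) = 2*u/cos(u**2)**2 is valid.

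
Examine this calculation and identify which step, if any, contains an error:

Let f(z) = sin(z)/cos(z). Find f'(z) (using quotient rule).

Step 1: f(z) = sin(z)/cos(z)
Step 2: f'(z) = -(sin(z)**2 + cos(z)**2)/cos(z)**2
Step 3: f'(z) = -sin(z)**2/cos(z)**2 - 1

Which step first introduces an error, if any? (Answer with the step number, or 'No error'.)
Step 2

Step 2 is incorrect due to a sign flip.
The step shows: -(sin(z)**2 + cos(z)**2)/cos(z)**2
The correct value should be: (sin(z)**2 + cos(z)**2)/cos(z)**2

Explanation: The sign of the whole expression was flipped: the term (sin(z)**2 + cos(z)**2)/cos(z)**2 was incorrectly written as -(sin(z)**2 + cos(z)**2)/cos(z)**2
The later steps are derived from this incorrect expression, so the error originates in Step 2.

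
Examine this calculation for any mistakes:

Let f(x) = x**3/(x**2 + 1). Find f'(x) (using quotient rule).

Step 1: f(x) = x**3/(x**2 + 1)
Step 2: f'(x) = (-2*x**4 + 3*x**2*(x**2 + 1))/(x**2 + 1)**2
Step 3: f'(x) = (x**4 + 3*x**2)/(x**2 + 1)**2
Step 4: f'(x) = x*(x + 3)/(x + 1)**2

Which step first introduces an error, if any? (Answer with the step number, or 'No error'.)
Step 4

Step 4 is incorrect due to a wrong exponent.
The step shows: x*(x + 3)/(x + 1)**2
The correct value should be: x**2*(x**2 + 3)/(x**2 + 1)**2

Explanation: The exponent 2 on x was incorrectly written as 1: the term x**2*(x**2 + 3)/(x**2 + 1)**2 was incorrectly written as x*(x + 3)/(x + 1)**2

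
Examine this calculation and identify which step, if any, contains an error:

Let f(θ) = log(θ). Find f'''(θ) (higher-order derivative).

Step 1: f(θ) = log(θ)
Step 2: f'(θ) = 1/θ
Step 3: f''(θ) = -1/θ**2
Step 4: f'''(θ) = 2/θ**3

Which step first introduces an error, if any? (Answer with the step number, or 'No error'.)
No error

All steps in this derivation are correct.
The final answer f'''(θ) = 2/θ**3 is valid.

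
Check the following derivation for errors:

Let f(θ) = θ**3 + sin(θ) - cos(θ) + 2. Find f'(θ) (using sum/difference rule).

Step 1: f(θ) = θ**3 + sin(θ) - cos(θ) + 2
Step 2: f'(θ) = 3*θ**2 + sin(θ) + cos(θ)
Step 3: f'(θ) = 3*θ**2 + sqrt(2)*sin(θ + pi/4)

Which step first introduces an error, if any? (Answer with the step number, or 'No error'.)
No error

All steps in this derivation are correct.
The final answer f'(θ) = 3*θ**2 + sqrt(2)*sin(θ + pi/4) is valid.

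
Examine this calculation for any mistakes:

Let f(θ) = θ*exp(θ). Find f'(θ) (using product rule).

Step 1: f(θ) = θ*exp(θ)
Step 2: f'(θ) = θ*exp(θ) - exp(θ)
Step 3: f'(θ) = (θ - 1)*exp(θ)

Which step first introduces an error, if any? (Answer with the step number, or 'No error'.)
Step 2

Step 2 is incorrect due to a sign flip.
The step shows: θ*exp(θ) - exp(θ)
The correct value should be: θ*exp(θ) + exp(θ)

Explanation: The sign of one term was flipped: the term exp(θ) was incorrectly written as -exp(θ)
The later steps are derived from this incorrect expression, so the error originates in Step 2.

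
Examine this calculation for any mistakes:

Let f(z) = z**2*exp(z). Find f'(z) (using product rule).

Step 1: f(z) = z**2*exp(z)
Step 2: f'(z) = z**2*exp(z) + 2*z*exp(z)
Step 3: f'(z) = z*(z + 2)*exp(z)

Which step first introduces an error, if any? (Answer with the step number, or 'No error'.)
No error

All steps in this derivation are correct.
The final answer f'(z) = z*(z + 2)*exp(z) is valid.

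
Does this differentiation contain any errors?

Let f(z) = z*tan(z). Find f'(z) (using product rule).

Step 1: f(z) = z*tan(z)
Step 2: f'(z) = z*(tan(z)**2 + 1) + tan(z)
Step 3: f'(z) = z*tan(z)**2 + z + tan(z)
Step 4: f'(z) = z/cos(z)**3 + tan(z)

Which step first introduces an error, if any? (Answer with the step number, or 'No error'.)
Step 4

Step 4 is incorrect due to a wrong exponent.
The step shows: z/cos(z)**3 + tan(z)
The correct value should be: z/cos(z)**2 + tan(z)

Explanation: The exponent -2 on cos(z) was incorrectly written as -3: the term z/cos(z)**2 was incorrectly written as z/cos(z)**3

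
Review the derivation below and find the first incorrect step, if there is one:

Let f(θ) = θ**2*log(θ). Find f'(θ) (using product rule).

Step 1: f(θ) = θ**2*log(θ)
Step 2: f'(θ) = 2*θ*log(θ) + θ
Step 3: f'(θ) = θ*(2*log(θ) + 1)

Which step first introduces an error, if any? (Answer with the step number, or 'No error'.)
No error

All steps in this derivation are correct.
The final answer f'(θ) = θ*(2*log(θ) + 1) is valid.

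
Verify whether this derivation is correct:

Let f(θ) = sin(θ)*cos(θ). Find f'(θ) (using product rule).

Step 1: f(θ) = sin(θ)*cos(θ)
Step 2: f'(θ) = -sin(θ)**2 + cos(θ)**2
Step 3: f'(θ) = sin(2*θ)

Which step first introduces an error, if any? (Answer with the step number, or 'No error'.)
Step 3

Step 3 is incorrect due to a wrong trig function.
The step shows: sin(2*θ)
The correct value should be: cos(2*θ)

Explanation: cos(2*θ) was incorrectly written as sin(2*θ): the term cos(2*θ) was incorrectly written as sin(2*θ)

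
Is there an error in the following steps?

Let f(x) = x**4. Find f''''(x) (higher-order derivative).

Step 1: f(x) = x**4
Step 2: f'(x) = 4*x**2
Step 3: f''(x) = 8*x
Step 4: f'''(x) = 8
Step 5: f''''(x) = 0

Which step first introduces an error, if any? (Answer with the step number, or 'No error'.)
Step 2

Step 2 is incorrect due to a wrong exponent.
The step shows: 4*x**2
The correct value should be: 4*x**3

Explanation: The exponent 3 on x was incorrectly written as 2: the term 4*x**3 was incorrectly written as 4*x**2
The later steps are derived from this incorrect expression, so the error originates in Step 2.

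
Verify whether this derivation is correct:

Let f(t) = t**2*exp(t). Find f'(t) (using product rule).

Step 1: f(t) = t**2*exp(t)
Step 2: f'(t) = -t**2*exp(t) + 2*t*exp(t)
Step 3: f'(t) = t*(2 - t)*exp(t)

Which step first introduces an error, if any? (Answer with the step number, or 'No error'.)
Step 2

Step 2 is incorrect due to a sign flip.
The step shows: -t**2*exp(t) + 2*t*exp(t)
The correct value should be: t**2*exp(t) + 2*t*exp(t)

Explanation: The sign of one term was flipped: the term t**2*exp(t) was incorrectly written as -t**2*exp(t)
The later steps are derived from this incorrect expression, so the error originates in Step 2.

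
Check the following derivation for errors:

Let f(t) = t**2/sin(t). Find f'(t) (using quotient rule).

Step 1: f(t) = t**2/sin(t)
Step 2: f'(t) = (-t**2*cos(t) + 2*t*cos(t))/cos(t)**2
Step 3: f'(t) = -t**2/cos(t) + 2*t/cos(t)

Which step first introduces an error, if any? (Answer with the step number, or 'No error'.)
Step 2

Step 2 is incorrect due to a wrong trig function.
The step shows: (-t**2*cos(t) + 2*t*cos(t))/cos(t)**2
The correct value should be: (-t**2*cos(t) + 2*t*sin(t))/sin(t)**2

Explanation: sin(t) was incorrectly written as cos(t): the term (-t**2*cos(t) + 2*t*sin(t))/sin(t)**2 was incorrectly written as (-t**2*cos(t) + 2*t*cos(t))/cos(t)**2
The later steps are derived from this incorrect expression, so the error originates in Step 2.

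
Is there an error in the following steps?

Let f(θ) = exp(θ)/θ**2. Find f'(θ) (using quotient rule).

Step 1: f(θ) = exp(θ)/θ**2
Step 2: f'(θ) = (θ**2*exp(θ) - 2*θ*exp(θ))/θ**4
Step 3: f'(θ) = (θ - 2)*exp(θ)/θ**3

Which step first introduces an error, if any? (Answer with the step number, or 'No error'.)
No error

All steps in this derivation are correct.
The final answer f'(θ) = (θ - 2)*exp(θ)/θ**3 is valid.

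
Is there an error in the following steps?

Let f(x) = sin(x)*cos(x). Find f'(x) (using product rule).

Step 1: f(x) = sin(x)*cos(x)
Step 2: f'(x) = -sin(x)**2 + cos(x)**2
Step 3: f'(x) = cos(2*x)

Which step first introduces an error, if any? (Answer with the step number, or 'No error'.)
No error

All steps in this derivation are correct.
The final answer f'(x) = cos(2*x) is valid.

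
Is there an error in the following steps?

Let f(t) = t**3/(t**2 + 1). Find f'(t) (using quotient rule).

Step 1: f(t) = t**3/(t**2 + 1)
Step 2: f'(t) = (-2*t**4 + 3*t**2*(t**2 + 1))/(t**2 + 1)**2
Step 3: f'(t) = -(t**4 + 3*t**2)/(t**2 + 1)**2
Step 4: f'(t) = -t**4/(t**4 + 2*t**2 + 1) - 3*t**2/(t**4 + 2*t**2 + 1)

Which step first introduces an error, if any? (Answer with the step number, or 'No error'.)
Step 3

Step 3 is incorrect due to a sign flip.
The step shows: -(t**4 + 3*t**2)/(t**2 + 1)**2
The correct value should be: (t**4 + 3*t**2)/(t**2 + 1)**2

Explanation: The sign of the whole expression was flipped: the term (t**4 + 3*t**2)/(t**2 + 1)**2 was incorrectly written as -(t**4 + 3*t**2)/(t**2 + 1)**2
The later steps are derived from this incorrect expression, so the error originates in Step 3.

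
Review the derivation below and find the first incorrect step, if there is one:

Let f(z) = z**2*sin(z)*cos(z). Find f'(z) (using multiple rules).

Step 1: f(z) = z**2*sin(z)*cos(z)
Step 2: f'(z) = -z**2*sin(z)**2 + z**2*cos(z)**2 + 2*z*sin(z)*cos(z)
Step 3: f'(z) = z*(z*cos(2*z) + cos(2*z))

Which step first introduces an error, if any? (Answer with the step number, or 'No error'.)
Step 3

Step 3 is incorrect due to a wrong trig function.
The step shows: z*(z*cos(2*z) + cos(2*z))
The correct value should be: z*(z*cos(2*z) + sin(2*z))

Explanation: sin(2*z) was incorrectly written as cos(2*z): the term z*(z*cos(2*z) + sin(2*z)) was incorrectly written as z*(z*cos(2*z) + cos(2*z))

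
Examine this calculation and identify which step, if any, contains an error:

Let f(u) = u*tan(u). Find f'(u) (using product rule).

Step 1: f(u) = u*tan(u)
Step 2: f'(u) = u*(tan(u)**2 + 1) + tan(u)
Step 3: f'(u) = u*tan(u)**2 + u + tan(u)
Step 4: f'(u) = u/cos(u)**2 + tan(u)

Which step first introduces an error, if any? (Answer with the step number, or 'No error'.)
No error

All steps in this derivation are correct.
The final answer f'(u) = u/cos(u)**2 + tan(u) is valid.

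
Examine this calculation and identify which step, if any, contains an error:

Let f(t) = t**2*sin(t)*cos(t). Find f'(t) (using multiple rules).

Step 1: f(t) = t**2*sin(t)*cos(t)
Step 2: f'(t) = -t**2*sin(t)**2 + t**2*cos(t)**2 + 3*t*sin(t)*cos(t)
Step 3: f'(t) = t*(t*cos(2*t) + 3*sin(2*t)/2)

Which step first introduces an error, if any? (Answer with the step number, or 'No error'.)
Step 2

Step 2 is incorrect due to a wrong coefficient.
The step shows: -t**2*sin(t)**2 + t**2*cos(t)**2 + 3*t*sin(t)*cos(t)
The correct value should be: -t**2*sin(t)**2 + t**2*cos(t)**2 + 2*t*sin(t)*cos(t)

Explanation: The coefficient 2 was incorrectly written as 3: the term 2*t*sin(t)*cos(t) was incorrectly written as 3*t*sin(t)*cos(t)
The later steps are derived from this incorrect expression, so the error originates in Step 2.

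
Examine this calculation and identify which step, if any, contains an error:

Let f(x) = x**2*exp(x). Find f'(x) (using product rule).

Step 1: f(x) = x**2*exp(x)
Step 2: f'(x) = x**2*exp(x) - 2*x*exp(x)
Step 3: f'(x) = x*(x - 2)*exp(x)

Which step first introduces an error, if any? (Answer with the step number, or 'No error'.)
Step 2

Step 2 is incorrect due to a sign flip.
The step shows: x**2*exp(x) - 2*x*exp(x)
The correct value should be: x**2*exp(x) + 2*x*exp(x)

Explanation: The sign of one term was flipped: the term 2*x*exp(x) was incorrectly written as -2*x*exp(x)
The later steps are derived from this incorrect expression, so the error originates in Step 2.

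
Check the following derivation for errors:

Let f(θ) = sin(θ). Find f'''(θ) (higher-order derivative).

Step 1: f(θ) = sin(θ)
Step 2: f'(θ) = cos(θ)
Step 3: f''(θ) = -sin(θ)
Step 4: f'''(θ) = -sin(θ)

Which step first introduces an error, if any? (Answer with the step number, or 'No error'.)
Step 4

Step 4 is incorrect due to a wrong trig function.
The step shows: -sin(θ)
The correct value should be: -cos(θ)

Explanation: cos(θ) was incorrectly written as sin(θ): the term -cos(θ) was incorrectly written as -sin(θ)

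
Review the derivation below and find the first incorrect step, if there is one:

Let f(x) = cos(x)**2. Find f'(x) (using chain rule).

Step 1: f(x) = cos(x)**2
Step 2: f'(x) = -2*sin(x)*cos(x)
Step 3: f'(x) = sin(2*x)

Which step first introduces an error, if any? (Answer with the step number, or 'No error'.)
Step 3

Step 3 is incorrect due to a sign flip.
The step shows: sin(2*x)
The correct value should be: -sin(2*x)

Explanation: The sign of the whole expression was flipped: the term -sin(2*x) was incorrectly written as sin(2*x)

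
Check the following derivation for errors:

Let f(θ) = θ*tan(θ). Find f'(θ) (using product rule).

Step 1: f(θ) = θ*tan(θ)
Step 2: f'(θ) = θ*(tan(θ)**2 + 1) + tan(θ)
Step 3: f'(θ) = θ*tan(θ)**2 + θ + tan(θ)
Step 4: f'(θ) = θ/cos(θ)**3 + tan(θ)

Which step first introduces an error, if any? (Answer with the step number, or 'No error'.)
Step 4

Step 4 is incorrect due to a wrong exponent.
The step shows: θ/cos(θ)**3 + tan(θ)
The correct value should be: θ/cos(θ)**2 + tan(θ)

Explanation: The exponent -2 on cos(θ) was incorrectly written as -3: the term θ/cos(θ)**2 was incorrectly written as θ/cos(θ)**3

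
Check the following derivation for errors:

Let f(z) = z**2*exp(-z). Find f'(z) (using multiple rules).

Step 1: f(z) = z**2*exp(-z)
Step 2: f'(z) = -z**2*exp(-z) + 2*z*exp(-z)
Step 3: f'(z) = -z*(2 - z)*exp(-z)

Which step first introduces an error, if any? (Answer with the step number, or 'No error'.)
Step 3

Step 3 is incorrect due to a sign flip.
The step shows: -z*(2 - z)*exp(-z)
The correct value should be: z*(2 - z)*exp(-z)

Explanation: The sign of the whole expression was flipped: the term z*(2 - z)*exp(-z) was incorrectly written as -z*(2 - z)*exp(-z)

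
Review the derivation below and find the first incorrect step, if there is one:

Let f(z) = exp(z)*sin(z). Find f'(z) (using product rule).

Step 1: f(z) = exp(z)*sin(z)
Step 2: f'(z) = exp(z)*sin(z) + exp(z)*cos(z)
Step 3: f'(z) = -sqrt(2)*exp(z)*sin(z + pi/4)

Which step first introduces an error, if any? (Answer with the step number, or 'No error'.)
Step 3

Step 3 is incorrect due to a sign flip.
The step shows: -sqrt(2)*exp(z)*sin(z + pi/4)
The correct value should be: sqrt(2)*exp(z)*sin(z + pi/4)

Explanation: The sign of the whole expression was flipped: the term sqrt(2)*exp(z)*sin(z + pi/4) was incorrectly written as -sqrt(2)*exp(z)*sin(z + pi/4)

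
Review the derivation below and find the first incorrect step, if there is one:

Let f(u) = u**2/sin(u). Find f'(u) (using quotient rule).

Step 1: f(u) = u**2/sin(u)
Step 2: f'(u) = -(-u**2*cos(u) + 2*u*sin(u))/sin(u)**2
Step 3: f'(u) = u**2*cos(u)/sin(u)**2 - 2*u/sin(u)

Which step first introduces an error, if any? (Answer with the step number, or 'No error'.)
Step 2

Step 2 is incorrect due to a sign flip.
The step shows: -(-u**2*cos(u) + 2*u*sin(u))/sin(u)**2
The correct value should be: (-u**2*cos(u) + 2*u*sin(u))/sin(u)**2

Explanation: The sign of the whole expression was flipped: the term (-u**2*cos(u) + 2*u*sin(u))/sin(u)**2 was incorrectly written as -(-u**2*cos(u) + 2*u*sin(u))/sin(u)**2
The later steps are derived from this incorrect expression, so the error originates in Step 2.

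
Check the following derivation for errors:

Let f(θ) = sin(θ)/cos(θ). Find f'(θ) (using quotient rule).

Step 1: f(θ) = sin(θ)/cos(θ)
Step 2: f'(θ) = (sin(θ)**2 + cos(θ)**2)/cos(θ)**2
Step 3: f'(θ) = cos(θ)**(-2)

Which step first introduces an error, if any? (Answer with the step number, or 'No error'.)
No error

All steps in this derivation are correct.
The final answer f'(θ) = cos(θ)**(-2) is valid.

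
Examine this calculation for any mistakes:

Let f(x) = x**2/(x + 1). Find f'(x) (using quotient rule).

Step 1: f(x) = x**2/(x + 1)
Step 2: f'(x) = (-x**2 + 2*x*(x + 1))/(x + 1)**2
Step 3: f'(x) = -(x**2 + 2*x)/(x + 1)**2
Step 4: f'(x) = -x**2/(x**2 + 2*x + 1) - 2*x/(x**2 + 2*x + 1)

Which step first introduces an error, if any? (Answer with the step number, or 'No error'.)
Step 3

Step 3 is incorrect due to a sign flip.
The step shows: -(x**2 + 2*x)/(x + 1)**2
The correct value should be: (x**2 + 2*x)/(x + 1)**2

Explanation: The sign of the whole expression was flipped: the term (x**2 + 2*x)/(x + 1)**2 was incorrectly written as -(x**2 + 2*x)/(x + 1)**2
The later steps are derived from this incorrect expression, so the error originates in Step 3.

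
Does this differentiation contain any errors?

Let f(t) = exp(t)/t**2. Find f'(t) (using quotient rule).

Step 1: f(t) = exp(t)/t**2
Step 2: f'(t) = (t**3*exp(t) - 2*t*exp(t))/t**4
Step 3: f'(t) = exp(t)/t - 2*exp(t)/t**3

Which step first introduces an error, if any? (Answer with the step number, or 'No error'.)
Step 2

Step 2 is incorrect due to a wrong exponent.
The step shows: (t**3*exp(t) - 2*t*exp(t))/t**4
The correct value should be: (t**2*exp(t) - 2*t*exp(t))/t**4

Explanation: The exponent 2 on t was incorrectly written as 3: the term (t**2*exp(t) - 2*t*exp(t))/t**4 was incorrectly written as (t**3*exp(t) - 2*t*exp(t))/t**4
The later steps are derived from this incorrect expression, so the error originates in Step 2.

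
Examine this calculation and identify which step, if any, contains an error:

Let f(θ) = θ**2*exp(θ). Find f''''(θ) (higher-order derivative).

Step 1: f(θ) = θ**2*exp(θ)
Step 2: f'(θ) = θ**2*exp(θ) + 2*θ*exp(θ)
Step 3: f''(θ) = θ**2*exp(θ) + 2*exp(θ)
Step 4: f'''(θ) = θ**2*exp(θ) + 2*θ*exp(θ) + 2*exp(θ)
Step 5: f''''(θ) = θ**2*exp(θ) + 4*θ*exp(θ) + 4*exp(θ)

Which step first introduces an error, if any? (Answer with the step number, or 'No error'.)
Step 3

Step 3 is incorrect due to a dropped term.
The step shows: θ**2*exp(θ) + 2*exp(θ)
The correct value should be: θ**2*exp(θ) + 4*θ*exp(θ) + 2*exp(θ)

Explanation: A term was dropped: the term 4*θ*exp(θ) was incorrectly omitted
The later steps are derived from this incorrect expression, so the error originates in Step 3.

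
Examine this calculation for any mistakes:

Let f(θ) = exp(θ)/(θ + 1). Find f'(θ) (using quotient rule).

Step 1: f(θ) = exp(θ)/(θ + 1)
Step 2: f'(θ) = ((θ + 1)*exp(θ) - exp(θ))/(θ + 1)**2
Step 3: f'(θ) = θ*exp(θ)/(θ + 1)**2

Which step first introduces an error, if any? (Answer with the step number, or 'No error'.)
No error

All steps in this derivation are correct.
The final answer f'(θ) = θ*exp(θ)/(θ + 1)**2 is valid.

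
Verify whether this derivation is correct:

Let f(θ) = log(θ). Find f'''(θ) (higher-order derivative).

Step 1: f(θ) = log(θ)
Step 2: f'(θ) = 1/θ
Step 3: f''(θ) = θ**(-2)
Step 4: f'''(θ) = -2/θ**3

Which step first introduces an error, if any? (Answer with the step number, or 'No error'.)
Step 3

Step 3 is incorrect due to a sign flip.
The step shows: θ**(-2)
The correct value should be: -1/θ**2

Explanation: The sign of the whole expression was flipped: the term -1/θ**2 was incorrectly written as θ**(-2)
The later steps are derived from this incorrect expression, so the error originates in Step 3.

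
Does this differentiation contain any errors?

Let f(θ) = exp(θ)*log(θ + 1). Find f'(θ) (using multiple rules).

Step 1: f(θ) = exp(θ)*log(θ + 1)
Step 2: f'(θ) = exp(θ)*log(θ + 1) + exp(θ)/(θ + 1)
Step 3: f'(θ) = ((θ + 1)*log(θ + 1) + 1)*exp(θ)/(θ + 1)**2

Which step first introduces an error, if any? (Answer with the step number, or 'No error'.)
Step 3

Step 3 is incorrect due to a wrong exponent.
The step shows: ((θ + 1)*log(θ + 1) + 1)*exp(θ)/(θ + 1)**2
The correct value should be: ((θ + 1)*log(θ + 1) + 1)*exp(θ)/(θ + 1)

Explanation: The exponent -1 on θ + 1 was incorrectly written as -2: the term ((θ + 1)*log(θ + 1) + 1)*exp(θ)/(θ + 1) was incorrectly written as ((θ + 1)*log(θ + 1) + 1)*exp(θ)/(θ + 1)**2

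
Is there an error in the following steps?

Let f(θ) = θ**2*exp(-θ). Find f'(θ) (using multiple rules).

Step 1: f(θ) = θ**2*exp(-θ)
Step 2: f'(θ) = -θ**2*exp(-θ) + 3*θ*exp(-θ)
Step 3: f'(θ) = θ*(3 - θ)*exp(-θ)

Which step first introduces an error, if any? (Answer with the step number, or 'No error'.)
Step 2

Step 2 is incorrect due to a wrong coefficient.
The step shows: -θ**2*exp(-θ) + 3*θ*exp(-θ)
The correct value should be: -θ**2*exp(-θ) + 2*θ*exp(-θ)

Explanation: The coefficient 2 was incorrectly written as 3: the term 2*θ*exp(-θ) was incorrectly written as 3*θ*exp(-θ)
The later steps are derived from this incorrect expression, so the error originates in Step 2.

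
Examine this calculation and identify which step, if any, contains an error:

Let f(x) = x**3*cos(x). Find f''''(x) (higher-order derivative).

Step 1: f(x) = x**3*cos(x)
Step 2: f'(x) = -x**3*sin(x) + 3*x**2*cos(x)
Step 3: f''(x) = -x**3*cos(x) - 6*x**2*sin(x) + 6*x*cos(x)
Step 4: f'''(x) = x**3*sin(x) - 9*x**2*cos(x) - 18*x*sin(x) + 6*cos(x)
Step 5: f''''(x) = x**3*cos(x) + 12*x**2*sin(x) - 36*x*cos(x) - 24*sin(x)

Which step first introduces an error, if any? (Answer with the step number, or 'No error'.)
No error

All steps in this derivation are correct.
The final answer f''''(x) = x**3*cos(x) + 12*x**2*sin(x) - 36*x*cos(x) - 24*sin(x) is valid.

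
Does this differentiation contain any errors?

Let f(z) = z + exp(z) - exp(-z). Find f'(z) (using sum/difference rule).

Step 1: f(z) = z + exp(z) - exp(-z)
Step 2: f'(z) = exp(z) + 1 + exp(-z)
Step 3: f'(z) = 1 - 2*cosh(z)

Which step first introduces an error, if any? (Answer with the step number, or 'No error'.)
Step 3

Step 3 is incorrect due to a sign flip.
The step shows: 1 - 2*cosh(z)
The correct value should be: 2*cosh(z) + 1

Explanation: The sign of one term was flipped: the term 2*cosh(z) was incorrectly written as -2*cosh(z)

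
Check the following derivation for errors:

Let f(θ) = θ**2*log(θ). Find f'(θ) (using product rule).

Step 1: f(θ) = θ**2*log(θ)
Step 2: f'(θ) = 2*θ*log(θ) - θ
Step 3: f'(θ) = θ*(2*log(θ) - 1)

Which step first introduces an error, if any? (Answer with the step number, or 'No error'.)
Step 2

Step 2 is incorrect due to a sign flip.
The step shows: 2*θ*log(θ) - θ
The correct value should be: 2*θ*log(θ) + θ

Explanation: The sign of one term was flipped: the term θ was incorrectly written as -θ
The later steps are derived from this incorrect expression, so the error originates in Step 2.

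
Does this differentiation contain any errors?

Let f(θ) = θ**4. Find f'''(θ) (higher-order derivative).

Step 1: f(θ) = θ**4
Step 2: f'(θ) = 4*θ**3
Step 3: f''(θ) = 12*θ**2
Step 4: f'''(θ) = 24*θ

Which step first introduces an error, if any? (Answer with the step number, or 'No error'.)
No error

All steps in this derivation are correct.
The final answer f'''(θ) = 24*θ is valid.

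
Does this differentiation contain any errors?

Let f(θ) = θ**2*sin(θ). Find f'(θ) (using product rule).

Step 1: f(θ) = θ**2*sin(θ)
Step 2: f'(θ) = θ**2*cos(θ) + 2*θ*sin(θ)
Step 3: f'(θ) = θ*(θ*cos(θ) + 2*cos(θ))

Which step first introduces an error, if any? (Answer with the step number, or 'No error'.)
Step 3

Step 3 is incorrect due to a wrong trig function.
The step shows: θ*(θ*cos(θ) + 2*cos(θ))
The correct value should be: θ*(θ*cos(θ) + 2*sin(θ))

Explanation: sin(θ) was incorrectly written as cos(θ): the term θ*(θ*cos(θ) + 2*sin(θ)) was incorrectly written as θ*(θ*cos(θ) + 2*cos(θ))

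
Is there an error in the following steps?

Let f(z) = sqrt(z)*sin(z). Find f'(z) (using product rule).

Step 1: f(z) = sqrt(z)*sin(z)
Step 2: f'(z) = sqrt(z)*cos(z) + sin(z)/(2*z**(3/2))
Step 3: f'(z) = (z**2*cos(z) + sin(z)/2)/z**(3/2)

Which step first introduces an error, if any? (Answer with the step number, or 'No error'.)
Step 2

Step 2 is incorrect due to a wrong exponent.
The step shows: sqrt(z)*cos(z) + sin(z)/(2*z**(3/2))
The correct value should be: sqrt(z)*cos(z) + sin(z)/(2*sqrt(z))

Explanation: The exponent -1/2 on z was incorrectly written as -3/2: the term sin(z)/(2*sqrt(z)) was incorrectly written as sin(z)/(2*z**(3/2))
The later steps are derived from this incorrect expression, so the error originates in Step 2.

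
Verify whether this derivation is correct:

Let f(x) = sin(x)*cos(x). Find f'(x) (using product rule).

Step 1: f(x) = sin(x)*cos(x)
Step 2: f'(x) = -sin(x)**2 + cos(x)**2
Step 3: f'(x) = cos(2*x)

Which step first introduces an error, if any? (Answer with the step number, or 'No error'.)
No error

All steps in this derivation are correct.
The final answer f'(x) = cos(2*x) is valid.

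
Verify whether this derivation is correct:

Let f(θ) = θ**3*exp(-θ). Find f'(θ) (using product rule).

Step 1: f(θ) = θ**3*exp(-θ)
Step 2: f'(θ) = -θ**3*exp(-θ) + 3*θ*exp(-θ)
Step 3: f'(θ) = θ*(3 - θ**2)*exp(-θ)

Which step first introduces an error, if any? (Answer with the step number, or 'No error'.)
Step 2

Step 2 is incorrect due to a wrong exponent.
The step shows: -θ**3*exp(-θ) + 3*θ*exp(-θ)
The correct value should be: -θ**3*exp(-θ) + 3*θ**2*exp(-θ)

Explanation: The exponent 2 on θ was incorrectly written as 1: the term 3*θ**2*exp(-θ) was incorrectly written as 3*θ*exp(-θ)
The later steps are derived from this incorrect expression, so the error originates in Step 2.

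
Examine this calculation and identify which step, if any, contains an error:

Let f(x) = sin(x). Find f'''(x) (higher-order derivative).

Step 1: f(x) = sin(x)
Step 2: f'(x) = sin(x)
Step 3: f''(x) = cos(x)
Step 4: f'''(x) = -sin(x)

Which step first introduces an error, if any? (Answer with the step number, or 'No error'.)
Step 2

Step 2 is incorrect due to a wrong trig function.
The step shows: sin(x)
The correct value should be: cos(x)

Explanation: cos(x) was incorrectly written as sin(x): the term cos(x) was incorrectly written as sin(x)
The later steps are derived from this incorrect expression, so the error originates in Step 2.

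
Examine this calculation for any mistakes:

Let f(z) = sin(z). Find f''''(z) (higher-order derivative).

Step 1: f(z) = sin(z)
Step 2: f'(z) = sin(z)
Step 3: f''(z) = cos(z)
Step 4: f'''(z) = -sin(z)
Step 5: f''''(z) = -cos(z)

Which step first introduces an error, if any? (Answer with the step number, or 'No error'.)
Step 2

Step 2 is incorrect due to a wrong trig function.
The step shows: sin(z)
The correct value should be: cos(z)

Explanation: cos(z) was incorrectly written as sin(z): the term cos(z) was incorrectly written as sin(z)
The later steps are derived from this incorrect expression, so the error originates in Step 2.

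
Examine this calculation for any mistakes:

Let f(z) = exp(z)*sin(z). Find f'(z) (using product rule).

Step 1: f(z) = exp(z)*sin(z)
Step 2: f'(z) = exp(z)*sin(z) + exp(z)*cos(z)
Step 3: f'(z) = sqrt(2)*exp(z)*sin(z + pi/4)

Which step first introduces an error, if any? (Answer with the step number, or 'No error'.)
No error

All steps in this derivation are correct.
The final answer f'(z) = sqrt(2)*exp(z)*sin(z + pi/4) is valid.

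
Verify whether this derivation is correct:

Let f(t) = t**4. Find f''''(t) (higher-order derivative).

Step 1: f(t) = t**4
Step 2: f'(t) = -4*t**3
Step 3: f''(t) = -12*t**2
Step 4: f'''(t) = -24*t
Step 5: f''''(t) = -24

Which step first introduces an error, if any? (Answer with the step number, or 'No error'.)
Step 2

Step 2 is incorrect due to a sign flip.
The step shows: -4*t**3
The correct value should be: 4*t**3

Explanation: The sign of the whole expression was flipped: the term 4*t**3 was incorrectly written as -4*t**3
The later steps are derived from this incorrect expression, so the error originates in Step 2.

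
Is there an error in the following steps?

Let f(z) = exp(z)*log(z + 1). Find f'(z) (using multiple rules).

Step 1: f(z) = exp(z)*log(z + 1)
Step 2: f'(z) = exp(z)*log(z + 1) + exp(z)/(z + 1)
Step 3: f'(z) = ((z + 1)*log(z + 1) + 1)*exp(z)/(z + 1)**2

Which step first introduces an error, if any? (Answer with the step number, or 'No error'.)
Step 3

Step 3 is incorrect due to a wrong exponent.
The step shows: ((z + 1)*log(z + 1) + 1)*exp(z)/(z + 1)**2
The correct value should be: ((z + 1)*log(z + 1) + 1)*exp(z)/(z + 1)

Explanation: The exponent -1 on z + 1 was incorrectly written as -2: the term ((z + 1)*log(z + 1) + 1)*exp(z)/(z + 1) was incorrectly written as ((z + 1)*log(z + 1) + 1)*exp(z)/(z + 1)**2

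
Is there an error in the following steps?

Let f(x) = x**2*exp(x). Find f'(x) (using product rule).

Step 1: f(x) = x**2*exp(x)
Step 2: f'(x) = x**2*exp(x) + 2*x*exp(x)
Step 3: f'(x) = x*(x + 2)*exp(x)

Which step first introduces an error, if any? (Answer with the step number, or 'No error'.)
No error

All steps in this derivation are correct.
The final answer f'(x) = x*(x + 2)*exp(x) is valid.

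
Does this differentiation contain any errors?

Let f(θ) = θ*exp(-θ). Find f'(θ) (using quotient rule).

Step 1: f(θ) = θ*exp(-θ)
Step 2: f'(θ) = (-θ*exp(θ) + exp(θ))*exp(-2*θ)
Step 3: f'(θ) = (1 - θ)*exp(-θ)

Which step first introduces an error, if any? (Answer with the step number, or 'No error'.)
No error

All steps in this derivation are correct.
The final answer f'(θ) = (1 - θ)*exp(-θ) is valid.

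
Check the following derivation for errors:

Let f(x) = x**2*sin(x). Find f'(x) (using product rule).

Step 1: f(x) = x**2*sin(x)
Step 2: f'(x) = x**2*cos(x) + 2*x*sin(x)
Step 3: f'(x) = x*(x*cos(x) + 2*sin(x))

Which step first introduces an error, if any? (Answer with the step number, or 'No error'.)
No error

All steps in this derivation are correct.
The final answer f'(x) = x*(x*cos(x) + 2*sin(x)) is valid.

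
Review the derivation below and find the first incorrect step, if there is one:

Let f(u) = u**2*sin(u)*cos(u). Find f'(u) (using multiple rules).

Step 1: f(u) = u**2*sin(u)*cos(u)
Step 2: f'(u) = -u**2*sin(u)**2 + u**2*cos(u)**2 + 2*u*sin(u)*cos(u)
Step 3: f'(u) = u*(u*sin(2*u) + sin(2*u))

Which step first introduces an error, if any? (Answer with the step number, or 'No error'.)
Step 3

Step 3 is incorrect due to a wrong trig function.
The step shows: u*(u*sin(2*u) + sin(2*u))
The correct value should be: u*(u*cos(2*u) + sin(2*u))

Explanation: cos(2*u) was incorrectly written as sin(2*u): the term u*(u*cos(2*u) + sin(2*u)) was incorrectly written as u*(u*sin(2*u) + sin(2*u))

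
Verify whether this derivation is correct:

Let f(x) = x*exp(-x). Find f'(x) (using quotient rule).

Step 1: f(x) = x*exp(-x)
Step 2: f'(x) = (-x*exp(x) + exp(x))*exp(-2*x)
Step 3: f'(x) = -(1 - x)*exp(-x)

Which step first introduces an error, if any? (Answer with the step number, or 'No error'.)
Step 3

Step 3 is incorrect due to a sign flip.
The step shows: -(1 - x)*exp(-x)
The correct value should be: (1 - x)*exp(-x)

Explanation: The sign of the whole expression was flipped: the term (1 - x)*exp(-x) was incorrectly written as -(1 - x)*exp(-x)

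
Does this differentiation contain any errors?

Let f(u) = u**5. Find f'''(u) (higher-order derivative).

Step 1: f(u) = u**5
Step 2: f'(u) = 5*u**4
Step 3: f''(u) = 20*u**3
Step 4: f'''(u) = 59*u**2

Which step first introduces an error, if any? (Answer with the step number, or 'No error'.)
Step 4

Step 4 is incorrect due to a wrong coefficient.
The step shows: 59*u**2
The correct value should be: 60*u**2

Explanation: The coefficient 60 was incorrectly written as 59: the term 60*u**2 was incorrectly written as 59*u**2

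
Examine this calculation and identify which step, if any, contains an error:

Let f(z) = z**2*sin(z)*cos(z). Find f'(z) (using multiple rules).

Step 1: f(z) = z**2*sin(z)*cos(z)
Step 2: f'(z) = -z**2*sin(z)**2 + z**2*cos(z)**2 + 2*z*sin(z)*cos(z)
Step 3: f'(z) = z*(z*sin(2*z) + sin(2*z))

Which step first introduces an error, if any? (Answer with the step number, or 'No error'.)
Step 3

Step 3 is incorrect due to a wrong trig function.
The step shows: z*(z*sin(2*z) + sin(2*z))
The correct value should be: z*(z*cos(2*z) + sin(2*z))

Explanation: cos(2*z) was incorrectly written as sin(2*z): the term z*(z*cos(2*z) + sin(2*z)) was incorrectly written as z*(z*sin(2*z) + sin(2*z))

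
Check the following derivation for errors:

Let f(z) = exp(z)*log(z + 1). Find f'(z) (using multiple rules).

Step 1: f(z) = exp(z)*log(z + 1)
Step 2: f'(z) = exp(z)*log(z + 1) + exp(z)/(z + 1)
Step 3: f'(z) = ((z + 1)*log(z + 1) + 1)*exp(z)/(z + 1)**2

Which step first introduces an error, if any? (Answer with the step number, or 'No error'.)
Step 3

Step 3 is incorrect due to a wrong exponent.
The step shows: ((z + 1)*log(z + 1) + 1)*exp(z)/(z + 1)**2
The correct value should be: ((z + 1)*log(z + 1) + 1)*exp(z)/(z + 1)

Explanation: The exponent -1 on z + 1 was incorrectly written as -2: the term ((z + 1)*log(z + 1) + 1)*exp(z)/(z + 1) was incorrectly written as ((z + 1)*log(z + 1) + 1)*exp(z)/(z + 1)**2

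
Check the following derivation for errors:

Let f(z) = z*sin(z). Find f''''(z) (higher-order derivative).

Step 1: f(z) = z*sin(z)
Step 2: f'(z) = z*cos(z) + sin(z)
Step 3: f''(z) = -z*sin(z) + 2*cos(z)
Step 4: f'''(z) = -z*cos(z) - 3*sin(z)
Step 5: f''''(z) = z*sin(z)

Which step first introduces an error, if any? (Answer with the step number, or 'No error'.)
Step 5

Step 5 is incorrect due to a dropped term.
The step shows: z*sin(z)
The correct value should be: z*sin(z) - 4*cos(z)

Explanation: A term was dropped: the term -4*cos(z) was incorrectly omitted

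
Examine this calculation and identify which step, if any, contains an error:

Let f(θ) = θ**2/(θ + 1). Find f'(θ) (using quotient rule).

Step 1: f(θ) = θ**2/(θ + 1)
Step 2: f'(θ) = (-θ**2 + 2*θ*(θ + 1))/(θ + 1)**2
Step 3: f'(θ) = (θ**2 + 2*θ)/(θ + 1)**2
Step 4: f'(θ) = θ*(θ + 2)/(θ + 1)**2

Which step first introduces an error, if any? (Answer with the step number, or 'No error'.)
No error

All steps in this derivation are correct.
The final answer f'(θ) = θ*(θ + 2)/(θ + 1)**2 is valid.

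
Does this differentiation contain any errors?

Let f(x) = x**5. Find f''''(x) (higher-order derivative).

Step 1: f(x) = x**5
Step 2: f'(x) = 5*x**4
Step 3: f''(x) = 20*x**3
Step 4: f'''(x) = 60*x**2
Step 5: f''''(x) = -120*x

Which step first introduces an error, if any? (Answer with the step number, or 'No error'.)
Step 5

Step 5 is incorrect due to a sign flip.
The step shows: -120*x
The correct value should be: 120*x

Explanation: The sign of the whole expression was flipped: the term 120*x was incorrectly written as -120*x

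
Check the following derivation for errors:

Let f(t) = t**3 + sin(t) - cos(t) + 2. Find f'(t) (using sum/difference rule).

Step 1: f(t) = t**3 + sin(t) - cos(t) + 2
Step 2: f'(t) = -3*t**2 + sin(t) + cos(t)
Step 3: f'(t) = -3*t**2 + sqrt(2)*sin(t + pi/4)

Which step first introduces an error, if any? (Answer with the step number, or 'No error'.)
Step 2

Step 2 is incorrect due to a sign flip.
The step shows: -3*t**2 + sin(t) + cos(t)
The correct value should be: 3*t**2 + sin(t) + cos(t)

Explanation: The sign of one term was flipped: the term 3*t**2 was incorrectly written as -3*t**2
The later steps are derived from this incorrect expression, so the error originates in Step 2.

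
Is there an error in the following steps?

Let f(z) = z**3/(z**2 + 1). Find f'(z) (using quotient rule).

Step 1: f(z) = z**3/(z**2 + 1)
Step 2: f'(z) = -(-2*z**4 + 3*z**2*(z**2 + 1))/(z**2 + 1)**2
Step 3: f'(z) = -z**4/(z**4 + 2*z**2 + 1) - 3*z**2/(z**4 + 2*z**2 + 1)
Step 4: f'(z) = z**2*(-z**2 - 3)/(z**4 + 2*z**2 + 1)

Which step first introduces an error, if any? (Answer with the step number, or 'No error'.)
Step 2

Step 2 is incorrect due to a sign flip.
The step shows: -(-2*z**4 + 3*z**2*(z**2 + 1))/(z**2 + 1)**2
The correct value should be: (-2*z**4 + 3*z**2*(z**2 + 1))/(z**2 + 1)**2

Explanation: The sign of the whole expression was flipped: the term (-2*z**4 + 3*z**2*(z**2 + 1))/(z**2 + 1)**2 was incorrectly written as -(-2*z**4 + 3*z**2*(z**2 + 1))/(z**2 + 1)**2
The later steps are derived from this incorrect expression, so the error originates in Step 2.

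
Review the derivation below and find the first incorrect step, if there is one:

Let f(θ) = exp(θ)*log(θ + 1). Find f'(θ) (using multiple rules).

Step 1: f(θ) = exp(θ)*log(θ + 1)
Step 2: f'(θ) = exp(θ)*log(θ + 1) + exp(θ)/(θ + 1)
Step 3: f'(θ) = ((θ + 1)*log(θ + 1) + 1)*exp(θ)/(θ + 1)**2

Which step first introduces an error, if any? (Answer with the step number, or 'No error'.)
Step 3

Step 3 is incorrect due to a wrong exponent.
The step shows: ((θ + 1)*log(θ + 1) + 1)*exp(θ)/(θ + 1)**2
The correct value should be: ((θ + 1)*log(θ + 1) + 1)*exp(θ)/(θ + 1)

Explanation: The exponent -1 on θ + 1 was incorrectly written as -2: the term ((θ + 1)*log(θ + 1) + 1)*exp(θ)/(θ + 1) was incorrectly written as ((θ + 1)*log(θ + 1) + 1)*exp(θ)/(θ + 1)**2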